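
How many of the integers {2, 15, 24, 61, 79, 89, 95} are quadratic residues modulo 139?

3

(2/139) = -1 → non-residue.
(15/139) = -1 → non-residue.
(24/139) = +1 → QR.
(61/139) = -1 → non-residue.
(79/139) = +1 → QR.
(89/139) = +1 → QR.
(95/139) = -1 → non-residue.
Total quadratic residues among the 7: 3.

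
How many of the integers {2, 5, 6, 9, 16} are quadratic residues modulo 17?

(2/17) = +1 → QR.
(5/17) = -1 → non-residue.
(6/17) = -1 → non-residue.
(9/17) = +1 → QR.
(16/17) = +1 → QR.
Total quadratic residues among the 5: 3.

3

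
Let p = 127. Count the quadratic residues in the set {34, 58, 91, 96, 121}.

2

(34/127) = +1 → QR.
(58/127) = -1 → non-residue.
(91/127) = -1 → non-residue.
(96/127) = -1 → non-residue.
(121/127) = +1 → QR.
Total quadratic residues among the 5: 2.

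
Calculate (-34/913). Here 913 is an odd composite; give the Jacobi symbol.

First reduce: -34 ≡ 879 (mod 913).
Reciprocity: 879 ≡ 3 and 913 ≡ 1 (mod 4), so (879/913) = +(913/879).
Reduce top mod 879: now compute (34/879).
Pull out 2: since 879 ≡ 7 (mod 8), (2/879) = +1.
Reciprocity: 17 ≡ 1 and 879 ≡ 3 (mod 4), so (17/879) = +(879/17).
Reduce top mod 17: now compute (12/17).
Pull out 2^2: since 17 ≡ 1 (mod 8), (2/17) = +1, so (2/17)^2 = +1.
Reciprocity: 3 ≡ 3 and 17 ≡ 1 (mod 4), so (3/17) = +(17/3).
Reduce top mod 3: now compute (2/3).
Pull out 2: since 3 ≡ 3 (mod 8), (2/3) = -1.
Reached (1/3) = 1. Collecting the sign flips along the way, the symbol is -1.

-1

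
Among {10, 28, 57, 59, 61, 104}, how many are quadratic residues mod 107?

3

(10/107) = +1 → QR.
(28/107) = -1 → non-residue.
(57/107) = +1 → QR.
(59/107) = -1 → non-residue.
(61/107) = +1 → QR.
(104/107) = -1 → non-residue.
Total quadratic residues among the 6: 3.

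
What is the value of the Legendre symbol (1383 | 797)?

First reduce: 1383 ≡ 586 (mod 797).
Pull out 2: since 797 ≡ 5 (mod 8), (2/797) = -1.
Reciprocity: 293 ≡ 1 and 797 ≡ 1 (mod 4), so (293/797) = +(797/293).
Reduce top mod 293: now compute (211/293).
Reciprocity: 211 ≡ 3 and 293 ≡ 1 (mod 4), so (211/293) = +(293/211).
Reduce top mod 211: now compute (82/211).
Pull out 2: since 211 ≡ 3 (mod 8), (2/211) = -1.
Reciprocity: 41 ≡ 1 and 211 ≡ 3 (mod 4), so (41/211) = +(211/41).
Reduce top mod 41: now compute (6/41).
Pull out 2: since 41 ≡ 1 (mod 8), (2/41) = +1.
Reciprocity: 3 ≡ 3 and 41 ≡ 1 (mod 4), so (3/41) = +(41/3).
Reduce top mod 3: now compute (2/3).
Pull out 2: since 3 ≡ 3 (mod 8), (2/3) = -1.
Reached (1/3) = 1. Collecting the sign flips along the way, the symbol is -1.

-1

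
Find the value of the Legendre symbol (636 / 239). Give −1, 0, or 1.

-1

Euler's criterion: (636/239) ≡ 158^119 (mod 239).
158^2 ≡ 108 (mod 239)
158^4 ≡ 192 (mod 239)
158^8 ≡ 58 (mod 239)
158^16 ≡ 18 (mod 239)
158^32 ≡ 85 (mod 239)
158^64 ≡ 55 (mod 239)
158^119 = 158^(64+32+16+4+2+1) ≡ 238 (mod 239).
Result is 238 ≡ −1, so (636/239) = −1.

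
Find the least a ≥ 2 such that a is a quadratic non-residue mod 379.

(2/379) = −1, so 2 is the smallest positive non-residue mod 379.

2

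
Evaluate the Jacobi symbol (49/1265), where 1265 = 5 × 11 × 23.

Reciprocity: 49 ≡ 1 and 1265 ≡ 1 (mod 4), so (49/1265) = +(1265/49).
Reduce top mod 49: now compute (40/49).
Pull out 2^3: since 49 ≡ 1 (mod 8), (2/49) = +1, so (2/49)^3 = +1.
Reciprocity: 5 ≡ 1 and 49 ≡ 1 (mod 4), so (5/49) = +(49/5).
Reduce top mod 5: now compute (4/5).
Pull out 2^2: since 5 ≡ 5 (mod 8), (2/5) = -1, so (2/5)^2 = +1.
Reached (1/5) = 1. Collecting the sign flips along the way, the symbol is +1.

1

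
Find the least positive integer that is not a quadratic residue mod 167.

(2/167) = +1, so 2 is a residue.
(3/167) = +1, so 3 is a residue.
(4/167) = +1, so 4 is a residue.
(5/167) = −1, so 5 is the smallest positive non-residue mod 167.

5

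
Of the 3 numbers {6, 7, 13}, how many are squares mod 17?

(6/17) = -1 → non-residue.
(7/17) = -1 → non-residue.
(13/17) = +1 → QR.
Total quadratic residues among the 3: 1.

1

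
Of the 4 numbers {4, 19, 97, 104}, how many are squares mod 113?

3

(4/113) = +1 → QR.
(19/113) = -1 → non-residue.
(97/113) = +1 → QR.
(104/113) = +1 → QR.
Total quadratic residues among the 4: 3.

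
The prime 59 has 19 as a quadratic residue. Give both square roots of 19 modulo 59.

14, 45

Since 59 ≡ 3 (mod 4), a square root of 19 is 19^((59+1)/4) = 19^15 mod 59.
Repeated squaring: 19^2≡7, 19^4≡49, 19^8≡41 (mod 59).
19^15 = 19^(8+4+2+1) ≡ 45 (mod 59).
Check: 45² = 2025 ≡ 19 (mod 59). The two roots are 14 and 45.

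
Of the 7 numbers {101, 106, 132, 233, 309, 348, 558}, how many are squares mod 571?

3

(101/571) = -1 → non-residue.
(106/571) = +1 → QR.
(132/571) = -1 → non-residue.
(233/571) = +1 → QR.
(309/571) = +1 → QR.
(348/571) = -1 → non-residue.
(558/571) = -1 → non-residue.
Total quadratic residues among the 7: 3.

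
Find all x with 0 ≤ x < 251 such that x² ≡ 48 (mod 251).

53, 198

Since 251 ≡ 3 (mod 4), a square root of 48 is 48^((251+1)/4) = 48^63 mod 251.
Repeated squaring: 48^2≡45, 48^4≡17, 48^8≡38, 48^16≡189, 48^32≡79 (mod 251).
48^63 = 48^(32+16+8+4+2+1) ≡ 198 (mod 251).
Check: 198² = 39204 ≡ 48 (mod 251). The two roots are 53 and 198.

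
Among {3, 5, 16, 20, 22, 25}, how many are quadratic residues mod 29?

5

(3/29) = -1 → non-residue.
(5/29) = +1 → QR.
(16/29) = +1 → QR.
(20/29) = +1 → QR.
(22/29) = +1 → QR.
(25/29) = +1 → QR.
Total quadratic residues among the 6: 5.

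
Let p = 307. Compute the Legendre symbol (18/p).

-1

Euler's criterion: (18/307) ≡ 18^153 (mod 307).
18^2 ≡ 17 (mod 307)
18^4 ≡ 289 (mod 307)
18^8 ≡ 17 (mod 307)
18^16 ≡ 289 (mod 307)
18^32 ≡ 17 (mod 307)
18^64 ≡ 289 (mod 307)
18^128 ≡ 17 (mod 307)
18^153 = 18^(128+16+8+1) ≡ 306 (mod 307).
Result is 306 ≡ −1, so (18/307) = −1.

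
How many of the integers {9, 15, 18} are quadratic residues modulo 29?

(9/29) = +1 → QR.
(15/29) = -1 → non-residue.
(18/29) = -1 → non-residue.
Total quadratic residues among the 3: 1.

1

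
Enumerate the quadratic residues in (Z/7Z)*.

1,2,4

Square k = 1,…,3 (k and 7−k give the same square):
1²=1, 2²=4, 3²≡2 (mod 7).
So the quadratic residues mod 7 are {1, 2, 4}.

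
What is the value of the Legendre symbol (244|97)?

First reduce: 244 ≡ 50 (mod 97).
Pull out 2: since 97 ≡ 1 (mod 8), (2/97) = +1.
Reciprocity: 25 ≡ 1 and 97 ≡ 1 (mod 4), so (25/97) = +(97/25).
Reduce top mod 25: now compute (22/25).
Pull out 2: since 25 ≡ 1 (mod 8), (2/25) = +1.
Reciprocity: 11 ≡ 3 and 25 ≡ 1 (mod 4), so (11/25) = +(25/11).
Reduce top mod 11: now compute (3/11).
Reciprocity: 3 ≡ 3 and 11 ≡ 3 (mod 4), so (3/11) = −(11/3).
Reduce top mod 3: now compute (2/3).
Pull out 2: since 3 ≡ 3 (mod 8), (2/3) = -1.
Reached (1/3) = 1. Collecting the sign flips along the way, the symbol is +1.

1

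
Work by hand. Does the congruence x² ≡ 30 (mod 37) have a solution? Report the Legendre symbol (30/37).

Euler's criterion: (30/37) ≡ 30^18 (mod 37).
30^2 ≡ 12 (mod 37)
30^4 ≡ 33 (mod 37)
30^8 ≡ 16 (mod 37)
30^16 ≡ 34 (mod 37)
30^18 = 30^(16+2) ≡ 1 (mod 37).
Result is 1, so (30/37) = 1.

1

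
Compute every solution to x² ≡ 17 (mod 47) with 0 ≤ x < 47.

Since 47 ≡ 3 (mod 4), a square root of 17 is 17^((47+1)/4) = 17^12 mod 47.
Repeated squaring: 17^2≡7, 17^4≡2, 17^8≡4 (mod 47).
17^12 = 17^(8+4) ≡ 8 (mod 47).
Check: 8² = 64 ≡ 17 (mod 47). The two roots are 8 and 39.

8, 39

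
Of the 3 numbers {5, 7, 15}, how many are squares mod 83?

(5/83) = -1 → non-residue.
(7/83) = +1 → QR.
(15/83) = -1 → non-residue.
Total quadratic residues among the 3: 1.

1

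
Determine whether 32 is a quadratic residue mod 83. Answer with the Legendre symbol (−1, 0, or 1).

Euler's criterion: (32/83) ≡ 32^41 (mod 83).
32^2 ≡ 28 (mod 83)
32^4 ≡ 37 (mod 83)
32^8 ≡ 41 (mod 83)
32^16 ≡ 21 (mod 83)
32^32 ≡ 26 (mod 83)
32^41 = 32^(32+8+1) ≡ 82 (mod 83).
Result is 82 ≡ −1, so (32/83) = −1.

-1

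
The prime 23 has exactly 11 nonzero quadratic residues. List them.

Square k = 1,…,11 (k and 23−k give the same square):
1²=1, 2²=4, 3²=9, 4²=16, 5²≡2, 6²≡13, 7²≡3, 8²≡18, 9²≡12, 10²≡8, 11²≡6 (mod 23).
So the quadratic residues mod 23 are {1, 2, 3, 4, 6, 8, 9, 12, 13, 16, 18}.

1 2 3 4 6 8 9 12 13 16 18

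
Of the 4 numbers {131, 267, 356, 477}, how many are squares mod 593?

(131/593) = -1 → non-residue.
(267/593) = +1 → QR.
(356/593) = -1 → non-residue.
(477/593) = +1 → QR.
Total quadratic residues among the 4: 2.

2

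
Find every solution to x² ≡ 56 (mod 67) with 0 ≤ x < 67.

Since 67 ≡ 3 (mod 4), a square root of 56 is 56^((67+1)/4) = 56^17 mod 67.
Repeated squaring: 56^2≡54, 56^4≡35, 56^8≡19, 56^16≡26 (mod 67).
56^17 = 56^(16+1) ≡ 49 (mod 67).
Check: 49² = 2401 ≡ 56 (mod 67). The two roots are 18 and 49.

18, 49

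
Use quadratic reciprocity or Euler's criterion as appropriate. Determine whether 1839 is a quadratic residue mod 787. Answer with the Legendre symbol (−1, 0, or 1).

Euler's criterion: (1839/787) ≡ 265^393 (mod 787).
265^2 ≡ 182 (mod 787)
265^4 ≡ 70 (mod 787)
265^8 ≡ 178 (mod 787)
265^16 ≡ 204 (mod 787)
265^32 ≡ 692 (mod 787)
265^64 ≡ 368 (mod 787)
265^128 ≡ 60 (mod 787)
265^256 ≡ 452 (mod 787)
265^393 = 265^(256+128+8+1) ≡ 1 (mod 787).
Result is 1, so (1839/787) = 1.

1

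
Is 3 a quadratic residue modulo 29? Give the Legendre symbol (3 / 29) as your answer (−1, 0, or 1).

-1

Euler's criterion: (3/29) ≡ 3^14 (mod 29).
3^2 ≡ 9 (mod 29)
3^4 ≡ 23 (mod 29)
3^8 ≡ 7 (mod 29)
3^14 = 3^(8+4+2) ≡ 28 (mod 29).
Result is 28 ≡ −1, so (3/29) = −1.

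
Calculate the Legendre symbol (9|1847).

1

Reciprocity: 9 ≡ 1 and 1847 ≡ 3 (mod 4), so (9/1847) = +(1847/9).
Reduce top mod 9: now compute (2/9).
Pull out 2: since 9 ≡ 1 (mod 8), (2/9) = +1.
Reached (1/9) = 1. Collecting the sign flips along the way, the symbol is +1.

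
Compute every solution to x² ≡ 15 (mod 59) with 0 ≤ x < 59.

29, 30

Since 59 ≡ 3 (mod 4), a square root of 15 is 15^((59+1)/4) = 15^15 mod 59.
Repeated squaring: 15^2≡48, 15^4≡3, 15^8≡9 (mod 59).
15^15 = 15^(8+4+2+1) ≡ 29 (mod 59).
Check: 29² = 841 ≡ 15 (mod 59). The two roots are 29 and 30.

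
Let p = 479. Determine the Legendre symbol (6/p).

1

Euler's criterion: (6/479) ≡ 6^239 (mod 479).
6^2 ≡ 36 (mod 479)
6^4 ≡ 338 (mod 479)
6^8 ≡ 242 (mod 479)
6^16 ≡ 126 (mod 479)
6^32 ≡ 69 (mod 479)
6^64 ≡ 450 (mod 479)
6^128 ≡ 362 (mod 479)
6^239 = 6^(128+64+32+8+4+2+1) ≡ 1 (mod 479).
Result is 1, so (6/479) = 1.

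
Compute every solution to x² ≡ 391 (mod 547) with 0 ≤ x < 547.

Since 547 ≡ 3 (mod 4), a square root of 391 is 391^((547+1)/4) = 391^137 mod 547.
Repeated squaring: 391^2≡268, 391^4≡167, 391^8≡539, 391^16≡64, 391^32≡267, 391^64≡179, 391^128≡315 (mod 547).
391^137 = 391^(128+8+1) ≡ 374 (mod 547).
Check: 374² = 139876 ≡ 391 (mod 547). The two roots are 173 and 374.

173, 374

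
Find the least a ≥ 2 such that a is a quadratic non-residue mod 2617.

(2/2617) = +1, so 2 is a residue.
(3/2617) = +1, so 3 is a residue.
(4/2617) = +1, so 4 is a residue.
(5/2617) = −1, so 5 is the smallest positive non-residue mod 2617.

5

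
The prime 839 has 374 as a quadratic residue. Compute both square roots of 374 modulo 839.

170, 669

Since 839 ≡ 3 (mod 4), a square root of 374 is 374^((839+1)/4) = 374^210 mod 839.
Repeated squaring: 374^2≡602, 374^4≡795, 374^8≡258, 374^16≡283, 374^32≡384, 374^64≡631, 374^128≡475 (mod 839).
374^210 = 374^(128+64+16+2) ≡ 669 (mod 839).
Check: 669² = 447561 ≡ 374 (mod 839). The two roots are 170 and 669.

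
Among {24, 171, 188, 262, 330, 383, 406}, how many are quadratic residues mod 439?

(24/439) = -1 → non-residue.
(171/439) = +1 → QR.
(188/439) = -1 → non-residue.
(262/439) = -1 → non-residue.
(330/439) = -1 → non-residue.
(383/439) = -1 → non-residue.
(406/439) = +1 → QR.
Total quadratic residues among the 7: 2.

2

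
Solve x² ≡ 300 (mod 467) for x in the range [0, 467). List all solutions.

208, 259

Since 467 ≡ 3 (mod 4), a square root of 300 is 300^((467+1)/4) = 300^117 mod 467.
Repeated squaring: 300^2≡336, 300^4≡349, 300^8≡381, 300^16≡391, 300^32≡172, 300^64≡163 (mod 467).
300^117 = 300^(64+32+16+4+1) ≡ 208 (mod 467).
Check: 208² = 43264 ≡ 300 (mod 467). The two roots are 208 and 259.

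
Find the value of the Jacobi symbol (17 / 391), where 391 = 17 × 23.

0

Reciprocity: 17 ≡ 1 and 391 ≡ 3 (mod 4), so (17/391) = +(391/17).
Reduce top mod 17: now compute (0/17).
Top reduces to 0: gcd > 1, so the symbol is 0.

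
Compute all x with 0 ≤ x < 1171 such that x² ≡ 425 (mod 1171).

574, 597

Since 1171 ≡ 3 (mod 4), a square root of 425 is 425^((1171+1)/4) = 425^293 mod 1171.
Repeated squaring: 425^2≡291, 425^4≡369, 425^8≡325, 425^16≡235, 425^32≡188, 425^64≡214, 425^128≡127, 425^256≡906 (mod 1171).
425^293 = 425^(256+32+4+1) ≡ 574 (mod 1171).
Check: 574² = 329476 ≡ 425 (mod 1171). The two roots are 574 and 597.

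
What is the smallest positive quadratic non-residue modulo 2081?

(2/2081) = +1, so 2 is a residue.
(3/2081) = −1, so 3 is the smallest positive non-residue mod 2081.

3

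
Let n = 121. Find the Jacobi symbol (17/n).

1

Reciprocity: 17 ≡ 1 and 121 ≡ 1 (mod 4), so (17/121) = +(121/17).
Reduce top mod 17: now compute (2/17).
Pull out 2: since 17 ≡ 1 (mod 8), (2/17) = +1.
Reached (1/17) = 1. Collecting the sign flips along the way, the symbol is +1.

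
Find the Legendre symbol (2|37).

Euler's criterion: (2/37) ≡ 2^18 (mod 37).
2^2 ≡ 4 (mod 37)
2^4 ≡ 16 (mod 37)
2^8 ≡ 34 (mod 37)
2^16 ≡ 9 (mod 37)
2^18 = 2^(16+2) ≡ 36 (mod 37).
Result is 36 ≡ −1, so (2/37) = −1.

-1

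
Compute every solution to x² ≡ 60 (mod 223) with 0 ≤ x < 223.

Since 223 ≡ 3 (mod 4), a square root of 60 is 60^((223+1)/4) = 60^56 mod 223.
Repeated squaring: 60^2≡32, 60^4≡132, 60^8≡30, 60^16≡8, 60^32≡64 (mod 223).
60^56 = 60^(32+16+8) ≡ 196 (mod 223).
Check: 196² = 38416 ≡ 60 (mod 223). The two roots are 27 and 196.

27, 196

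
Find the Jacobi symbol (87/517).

Reciprocity: 87 ≡ 3 and 517 ≡ 1 (mod 4), so (87/517) = +(517/87).
Reduce top mod 87: now compute (82/87).
Pull out 2: since 87 ≡ 7 (mod 8), (2/87) = +1.
Reciprocity: 41 ≡ 1 and 87 ≡ 3 (mod 4), so (41/87) = +(87/41).
Reduce top mod 41: now compute (5/41).
Reciprocity: 5 ≡ 1 and 41 ≡ 1 (mod 4), so (5/41) = +(41/5).
Reduce top mod 5: now compute (1/5).
Reached (1/5) = 1. Collecting the sign flips along the way, the symbol is +1.

1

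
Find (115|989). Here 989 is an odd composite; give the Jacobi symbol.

Reciprocity: 115 ≡ 3 and 989 ≡ 1 (mod 4), so (115/989) = +(989/115).
Reduce top mod 115: now compute (69/115).
Reciprocity: 69 ≡ 1 and 115 ≡ 3 (mod 4), so (69/115) = +(115/69).
Reduce top mod 69: now compute (46/69).
Pull out 2: since 69 ≡ 5 (mod 8), (2/69) = -1.
Reciprocity: 23 ≡ 3 and 69 ≡ 1 (mod 4), so (23/69) = +(69/23).
Reduce top mod 23: now compute (0/23).
Top reduces to 0: gcd > 1, so the symbol is 0.

0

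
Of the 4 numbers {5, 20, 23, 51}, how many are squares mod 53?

0

(5/53) = -1 → non-residue.
(20/53) = -1 → non-residue.
(23/53) = -1 → non-residue.
(51/53) = -1 → non-residue.
Total quadratic residues among the 4: 0.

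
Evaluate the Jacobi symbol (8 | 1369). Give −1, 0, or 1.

1

Pull out 2^3: since 1369 ≡ 1 (mod 8), (2/1369) = +1, so (2/1369)^3 = +1.
Reached (1/1369) = 1. Collecting the sign flips along the way, the symbol is +1.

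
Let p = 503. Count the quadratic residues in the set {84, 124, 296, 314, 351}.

2

(84/503) = +1 → QR.
(124/503) = -1 → non-residue.
(296/503) = -1 → non-residue.
(314/503) = -1 → non-residue.
(351/503) = +1 → QR.
Total quadratic residues among the 5: 2.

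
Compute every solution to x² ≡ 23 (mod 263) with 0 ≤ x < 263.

54, 209

Since 263 ≡ 3 (mod 4), a square root of 23 is 23^((263+1)/4) = 23^66 mod 263.
Repeated squaring: 23^2≡3, 23^4≡9, 23^8≡81, 23^16≡249, 23^32≡196, 23^64≡18 (mod 263).
23^66 = 23^(64+2) ≡ 54 (mod 263).
Check: 54² = 2916 ≡ 23 (mod 263). The two roots are 54 and 209.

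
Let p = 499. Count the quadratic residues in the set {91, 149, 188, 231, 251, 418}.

3

(91/499) = +1 → QR.
(149/499) = -1 → non-residue.
(188/499) = +1 → QR.
(231/499) = -1 → non-residue.
(251/499) = +1 → QR.
(418/499) = -1 → non-residue.
Total quadratic residues among the 6: 3.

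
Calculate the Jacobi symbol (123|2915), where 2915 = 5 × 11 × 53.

Reciprocity: 123 ≡ 3 and 2915 ≡ 3 (mod 4), so (123/2915) = −(2915/123).
Reduce top mod 123: now compute (86/123).
Pull out 2: since 123 ≡ 3 (mod 8), (2/123) = -1.
Reciprocity: 43 ≡ 3 and 123 ≡ 3 (mod 4), so (43/123) = −(123/43).
Reduce top mod 43: now compute (37/43).
Reciprocity: 37 ≡ 1 and 43 ≡ 3 (mod 4), so (37/43) = +(43/37).
Reduce top mod 37: now compute (6/37).
Pull out 2: since 37 ≡ 5 (mod 8), (2/37) = -1.
Reciprocity: 3 ≡ 3 and 37 ≡ 1 (mod 4), so (3/37) = +(37/3).
Reduce top mod 3: now compute (1/3).
Reached (1/3) = 1. Collecting the sign flips along the way, the symbol is +1.

1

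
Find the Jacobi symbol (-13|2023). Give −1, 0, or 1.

First reduce: -13 ≡ 2010 (mod 2023).
Pull out 2: since 2023 ≡ 7 (mod 8), (2/2023) = +1.
Reciprocity: 1005 ≡ 1 and 2023 ≡ 3 (mod 4), so (1005/2023) = +(2023/1005).
Reduce top mod 1005: now compute (13/1005).
Reciprocity: 13 ≡ 1 and 1005 ≡ 1 (mod 4), so (13/1005) = +(1005/13).
Reduce top mod 13: now compute (4/13).
Pull out 2^2: since 13 ≡ 5 (mod 8), (2/13) = -1, so (2/13)^2 = +1.
Reached (1/13) = 1. Collecting the sign flips along the way, the symbol is +1.

1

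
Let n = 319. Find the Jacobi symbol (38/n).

Pull out 2: since 319 ≡ 7 (mod 8), (2/319) = +1.
Reciprocity: 19 ≡ 3 and 319 ≡ 3 (mod 4), so (19/319) = −(319/19).
Reduce top mod 19: now compute (15/19).
Reciprocity: 15 ≡ 3 and 19 ≡ 3 (mod 4), so (15/19) = −(19/15).
Reduce top mod 15: now compute (4/15).
Pull out 2^2: since 15 ≡ 7 (mod 8), (2/15) = +1, so (2/15)^2 = +1.
Reached (1/15) = 1. Collecting the sign flips along the way, the symbol is +1.

1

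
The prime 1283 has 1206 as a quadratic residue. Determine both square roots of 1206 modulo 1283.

530, 753

Since 1283 ≡ 3 (mod 4), a square root of 1206 is 1206^((1283+1)/4) = 1206^321 mod 1283.
Repeated squaring: 1206^2≡797, 1206^4≡124, 1206^8≡1263, 1206^16≡400, 1206^32≡908, 1206^64≡778, 1206^128≡991, 1206^256≡586 (mod 1283).
1206^321 = 1206^(256+64+1) ≡ 530 (mod 1283).
Check: 530² = 280900 ≡ 1206 (mod 1283). The two roots are 530 and 753.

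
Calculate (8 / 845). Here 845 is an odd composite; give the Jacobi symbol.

Pull out 2^3: since 845 ≡ 5 (mod 8), (2/845) = -1, so (2/845)^3 = -1.
Reached (1/845) = 1. Collecting the sign flips along the way, the symbol is -1.

-1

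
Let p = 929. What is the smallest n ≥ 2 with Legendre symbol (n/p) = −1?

3

(2/929) = +1, so 2 is a residue.
(3/929) = −1, so 3 is the smallest positive non-residue mod 929.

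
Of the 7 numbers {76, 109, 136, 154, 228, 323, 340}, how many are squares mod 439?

3

(76/439) = +1 → QR.
(109/439) = +1 → QR.
(136/439) = -1 → non-residue.
(154/439) = +1 → QR.
(228/439) = -1 → non-residue.
(323/439) = -1 → non-residue.
(340/439) = -1 → non-residue.
Total quadratic residues among the 7: 3.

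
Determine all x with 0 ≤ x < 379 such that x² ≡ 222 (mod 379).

Since 379 ≡ 3 (mod 4), a square root of 222 is 222^((379+1)/4) = 222^95 mod 379.
Repeated squaring: 222^2≡14, 222^4≡196, 222^8≡137, 222^16≡198, 222^32≡167, 222^64≡222 (mod 379).
222^95 = 222^(64+16+8+4+2+1) ≡ 167 (mod 379).
Check: 167² = 27889 ≡ 222 (mod 379). The two roots are 167 and 212.

167, 212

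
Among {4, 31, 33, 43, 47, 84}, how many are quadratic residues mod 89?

(4/89) = +1 → QR.
(31/89) = -1 → non-residue.
(33/89) = -1 → non-residue.
(43/89) = -1 → non-residue.
(47/89) = +1 → QR.
(84/89) = +1 → QR.
Total quadratic residues among the 6: 3.

3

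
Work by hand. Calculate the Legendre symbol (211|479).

1

Euler's criterion: (211/479) ≡ 211^239 (mod 479).
211^2 ≡ 453 (mod 479)
211^4 ≡ 197 (mod 479)
211^8 ≡ 10 (mod 479)
211^16 ≡ 100 (mod 479)
211^32 ≡ 420 (mod 479)
211^64 ≡ 128 (mod 479)
211^128 ≡ 98 (mod 479)
211^239 = 211^(128+64+32+8+4+2+1) ≡ 1 (mod 479).
Result is 1, so (211/479) = 1.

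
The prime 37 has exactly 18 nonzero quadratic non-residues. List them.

2,5,6,8,13,14,15,17,18,19,20,22,23,24,29,31,32,35

Square k = 1,…,18 (k and 37−k give the same square):
1²=1, 2²=4, 3²=9, 4²=16, 5²=25, 6²=36, 7²≡12, 8²≡27, 9²≡7, 10²≡26, 11²≡10, 12²≡33, 13²≡21, 14²≡11, 15²≡3, 16²≡34, 17²≡30, 18²≡28 (mod 37).
The residues are {1, 3, 4, 7, 9, 10, 11, 12, 16, 21, 25, 26, 27, 28, 30, 33, 34, 36}; the non-residues are the remaining 18 nonzero classes.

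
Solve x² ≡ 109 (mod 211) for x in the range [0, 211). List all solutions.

Since 211 ≡ 3 (mod 4), a square root of 109 is 109^((211+1)/4) = 109^53 mod 211.
Repeated squaring: 109^2≡65, 109^4≡5, 109^8≡25, 109^16≡203, 109^32≡64 (mod 211).
109^53 = 109^(32+16+4+1) ≡ 113 (mod 211).
Check: 113² = 12769 ≡ 109 (mod 211). The two roots are 98 and 113.

98, 113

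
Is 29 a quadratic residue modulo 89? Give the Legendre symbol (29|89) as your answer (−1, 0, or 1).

-1

Reciprocity: 29 ≡ 1 and 89 ≡ 1 (mod 4), so (29/89) = +(89/29).
Reduce top mod 29: now compute (2/29).
Pull out 2: since 29 ≡ 5 (mod 8), (2/29) = -1.
Reached (1/29) = 1. Collecting the sign flips along the way, the symbol is -1.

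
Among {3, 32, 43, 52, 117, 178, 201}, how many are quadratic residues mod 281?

3

(3/281) = -1 → non-residue.
(32/281) = +1 → QR.
(43/281) = +1 → QR.
(52/281) = -1 → non-residue.
(117/281) = -1 → non-residue.
(178/281) = -1 → non-residue.
(201/281) = +1 → QR.
Total quadratic residues among the 7: 3.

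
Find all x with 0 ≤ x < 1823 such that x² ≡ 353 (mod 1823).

Since 1823 ≡ 3 (mod 4), a square root of 353 is 353^((1823+1)/4) = 353^456 mod 1823.
Repeated squaring: 353^2≡645, 353^4≡381, 353^8≡1144, 353^16≡1645, 353^32≡693, 353^64≡800, 353^128≡127, 353^256≡1545 (mod 1823).
353^456 = 353^(256+128+64+8) ≡ 334 (mod 1823).
Check: 334² = 111556 ≡ 353 (mod 1823). The two roots are 334 and 1489.

334, 1489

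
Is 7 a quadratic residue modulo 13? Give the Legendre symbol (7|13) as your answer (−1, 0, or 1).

-1

Euler's criterion: (7/13) ≡ 7^6 (mod 13).
7^2 ≡ 10 (mod 13)
7^4 ≡ 9 (mod 13)
7^6 = 7^(4+2) ≡ 12 (mod 13).
Result is 12 ≡ −1, so (7/13) = −1.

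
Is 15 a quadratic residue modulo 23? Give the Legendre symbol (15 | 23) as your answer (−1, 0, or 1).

Reciprocity: 15 ≡ 3 and 23 ≡ 3 (mod 4), so (15/23) = −(23/15).
Reduce top mod 15: now compute (8/15).
Pull out 2^3: since 15 ≡ 7 (mod 8), (2/15) = +1, so (2/15)^3 = +1.
Reached (1/15) = 1. Collecting the sign flips along the way, the symbol is -1.

-1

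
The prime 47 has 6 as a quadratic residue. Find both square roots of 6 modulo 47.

10, 37

Since 47 ≡ 3 (mod 4), a square root of 6 is 6^((47+1)/4) = 6^12 mod 47.
Repeated squaring: 6^2≡36, 6^4≡27, 6^8≡24 (mod 47).
6^12 = 6^(8+4) ≡ 37 (mod 47).
Check: 37² = 1369 ≡ 6 (mod 47). The two roots are 10 and 37.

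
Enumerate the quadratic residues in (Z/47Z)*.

Square k = 1,…,23 (k and 47−k give the same square):
1²=1, 2²=4, 3²=9, 4²=16, 5²=25, 6²=36, 7²≡2, 8²≡17, 9²≡34, 10²≡6, 11²≡27, 12²≡3, 13²≡28, 14²≡8, 15²≡37, 16²≡21, 17²≡7, 18²≡42, 19²≡32, 20²≡24, 21²≡18, 22²≡14, 23²≡12 (mod 47).
So the quadratic residues mod 47 are {1, 2, 3, 4, 6, 7, 8, 9, 12, 14, 16, 17, 18, 21, 24, 25, 27, 28, 32, 34, 36, 37, 42}.

1 2 3 4 6 7 8 9 12 14 16 17 18 21 24 25 27 28 32 34 36 37 42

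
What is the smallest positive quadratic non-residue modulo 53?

2

(2/53) = −1, so 2 is the smallest positive non-residue mod 53.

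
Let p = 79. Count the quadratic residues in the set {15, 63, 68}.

0

(15/79) = -1 → non-residue.
(63/79) = -1 → non-residue.
(68/79) = -1 → non-residue.
Total quadratic residues among the 3: 0.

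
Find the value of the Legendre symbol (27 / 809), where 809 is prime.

-1

Reciprocity: 27 ≡ 3 and 809 ≡ 1 (mod 4), so (27/809) = +(809/27).
Reduce top mod 27: now compute (26/27).
Pull out 2: since 27 ≡ 3 (mod 8), (2/27) = -1.
Reciprocity: 13 ≡ 1 and 27 ≡ 3 (mod 4), so (13/27) = +(27/13).
Reduce top mod 13: now compute (1/13).
Reached (1/13) = 1. Collecting the sign flips along the way, the symbol is -1.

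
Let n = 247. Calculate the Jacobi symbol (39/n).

0

Reciprocity: 39 ≡ 3 and 247 ≡ 3 (mod 4), so (39/247) = −(247/39).
Reduce top mod 39: now compute (13/39).
Reciprocity: 13 ≡ 1 and 39 ≡ 3 (mod 4), so (13/39) = +(39/13).
Reduce top mod 13: now compute (0/13).
Top reduces to 0: gcd > 1, so the symbol is 0.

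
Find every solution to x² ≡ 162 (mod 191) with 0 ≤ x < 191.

Since 191 ≡ 3 (mod 4), a square root of 162 is 162^((191+1)/4) = 162^48 mod 191.
Repeated squaring: 162^2≡77, 162^4≡8, 162^8≡64, 162^16≡85, 162^32≡158 (mod 191).
162^48 = 162^(32+16) ≡ 60 (mod 191).
Check: 60² = 3600 ≡ 162 (mod 191). The two roots are 60 and 131.

60, 131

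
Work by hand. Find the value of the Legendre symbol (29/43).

-1

Euler's criterion: (29/43) ≡ 29^21 (mod 43).
29^2 ≡ 24 (mod 43)
29^4 ≡ 17 (mod 43)
29^8 ≡ 31 (mod 43)
29^16 ≡ 15 (mod 43)
29^21 = 29^(16+4+1) ≡ 42 (mod 43).
Result is 42 ≡ −1, so (29/43) = −1.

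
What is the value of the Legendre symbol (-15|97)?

Euler's criterion: (-15/97) ≡ 82^48 (mod 97).
82^2 ≡ 31 (mod 97)
82^4 ≡ 88 (mod 97)
82^8 ≡ 81 (mod 97)
82^16 ≡ 62 (mod 97)
82^32 ≡ 61 (mod 97)
82^48 = 82^(32+16) ≡ 96 (mod 97).
Result is 96 ≡ −1, so (-15/97) = −1.

-1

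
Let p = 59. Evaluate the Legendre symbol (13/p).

Reciprocity: 13 ≡ 1 and 59 ≡ 3 (mod 4), so (13/59) = +(59/13).
Reduce top mod 13: now compute (7/13).
Reciprocity: 7 ≡ 3 and 13 ≡ 1 (mod 4), so (7/13) = +(13/7).
Reduce top mod 7: now compute (6/7).
Pull out 2: since 7 ≡ 7 (mod 8), (2/7) = +1.
Reciprocity: 3 ≡ 3 and 7 ≡ 3 (mod 4), so (3/7) = −(7/3).
Reduce top mod 3: now compute (1/3).
Reached (1/3) = 1. Collecting the sign flips along the way, the symbol is -1.

-1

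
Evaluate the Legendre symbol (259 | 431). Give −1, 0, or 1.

Reciprocity: 259 ≡ 3 and 431 ≡ 3 (mod 4), so (259/431) = −(431/259).
Reduce top mod 259: now compute (172/259).
Pull out 2^2: since 259 ≡ 3 (mod 8), (2/259) = -1, so (2/259)^2 = +1.
Reciprocity: 43 ≡ 3 and 259 ≡ 3 (mod 4), so (43/259) = −(259/43).
Reduce top mod 43: now compute (1/43).
Reached (1/43) = 1. Collecting the sign flips along the way, the symbol is +1.

1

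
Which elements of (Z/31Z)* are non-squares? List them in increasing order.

Square k = 1,…,15 (k and 31−k give the same square):
1²=1, 2²=4, 3²=9, 4²=16, 5²=25, 6²≡5, 7²≡18, 8²≡2, 9²≡19, 10²≡7, 11²≡28, 12²≡20, 13²≡14, 14²≡10, 15²≡8 (mod 31).
The residues are {1, 2, 4, 5, 7, 8, 9, 10, 14, 16, 18, 19, 20, 25, 28}; the non-residues are the remaining 15 nonzero classes.

3 6 11 12 13 15 17 21 22 23 24 26 27 29 30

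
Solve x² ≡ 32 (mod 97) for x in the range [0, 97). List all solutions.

41, 56

97 ≡ 1 (mod 4), so we find a root by search.
Trying successive values, 41² = 1681 ≡ 32 (mod 97). The other root is 97 − 41 = 56.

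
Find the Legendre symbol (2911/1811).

First reduce: 2911 ≡ 1100 (mod 1811).
Pull out 2^2: since 1811 ≡ 3 (mod 8), (2/1811) = -1, so (2/1811)^2 = +1.
Reciprocity: 275 ≡ 3 and 1811 ≡ 3 (mod 4), so (275/1811) = −(1811/275).
Reduce top mod 275: now compute (161/275).
Reciprocity: 161 ≡ 1 and 275 ≡ 3 (mod 4), so (161/275) = +(275/161).
Reduce top mod 161: now compute (114/161).
Pull out 2: since 161 ≡ 1 (mod 8), (2/161) = +1.
Reciprocity: 57 ≡ 1 and 161 ≡ 1 (mod 4), so (57/161) = +(161/57).
Reduce top mod 57: now compute (47/57).
Reciprocity: 47 ≡ 3 and 57 ≡ 1 (mod 4), so (47/57) = +(57/47).
Reduce top mod 47: now compute (10/47).
Pull out 2: since 47 ≡ 7 (mod 8), (2/47) = +1.
Reciprocity: 5 ≡ 1 and 47 ≡ 3 (mod 4), so (5/47) = +(47/5).
Reduce top mod 5: now compute (2/5).
Pull out 2: since 5 ≡ 5 (mod 8), (2/5) = -1.
Reached (1/5) = 1. Collecting the sign flips along the way, the symbol is +1.

1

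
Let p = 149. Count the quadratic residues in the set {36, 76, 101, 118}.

(36/149) = +1 → QR.
(76/149) = +1 → QR.
(101/149) = -1 → non-residue.
(118/149) = +1 → QR.
Total quadratic residues among the 4: 3.

3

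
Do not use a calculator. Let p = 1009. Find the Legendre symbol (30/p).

1

Pull out 2: since 1009 ≡ 1 (mod 8), (2/1009) = +1.
Reciprocity: 15 ≡ 3 and 1009 ≡ 1 (mod 4), so (15/1009) = +(1009/15).
Reduce top mod 15: now compute (4/15).
Pull out 2^2: since 15 ≡ 7 (mod 8), (2/15) = +1, so (2/15)^2 = +1.
Reached (1/15) = 1. Collecting the sign flips along the way, the symbol is +1.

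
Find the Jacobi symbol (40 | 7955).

Pull out 2^3: since 7955 ≡ 3 (mod 8), (2/7955) = -1, so (2/7955)^3 = -1.
Reciprocity: 5 ≡ 1 and 7955 ≡ 3 (mod 4), so (5/7955) = +(7955/5).
Reduce top mod 5: now compute (0/5).
Top reduces to 0: gcd > 1, so the symbol is 0.

0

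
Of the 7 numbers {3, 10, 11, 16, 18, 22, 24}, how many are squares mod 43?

4

(3/43) = -1 → non-residue.
(10/43) = +1 → QR.
(11/43) = +1 → QR.
(16/43) = +1 → QR.
(18/43) = -1 → non-residue.
(22/43) = -1 → non-residue.
(24/43) = +1 → QR.
Total quadratic residues among the 7: 4.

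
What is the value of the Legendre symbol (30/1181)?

Pull out 2: since 1181 ≡ 5 (mod 8), (2/1181) = -1.
Reciprocity: 15 ≡ 3 and 1181 ≡ 1 (mod 4), so (15/1181) = +(1181/15).
Reduce top mod 15: now compute (11/15).
Reciprocity: 11 ≡ 3 and 15 ≡ 3 (mod 4), so (11/15) = −(15/11).
Reduce top mod 11: now compute (4/11).
Pull out 2^2: since 11 ≡ 3 (mod 8), (2/11) = -1, so (2/11)^2 = +1.
Reached (1/11) = 1. Collecting the sign flips along the way, the symbol is +1.

1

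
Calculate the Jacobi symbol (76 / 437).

0

Pull out 2^2: since 437 ≡ 5 (mod 8), (2/437) = -1, so (2/437)^2 = +1.
Reciprocity: 19 ≡ 3 and 437 ≡ 1 (mod 4), so (19/437) = +(437/19).
Reduce top mod 19: now compute (0/19).
Top reduces to 0: gcd > 1, so the symbol is 0.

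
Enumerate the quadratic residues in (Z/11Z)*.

1,3,4,5,9

Square k = 1,…,5 (k and 11−k give the same square):
1²=1, 2²=4, 3²=9, 4²≡5, 5²≡3 (mod 11).
So the quadratic residues mod 11 are {1, 3, 4, 5, 9}.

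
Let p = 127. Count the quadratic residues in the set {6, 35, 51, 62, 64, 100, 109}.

(6/127) = -1 → non-residue.
(35/127) = +1 → QR.
(51/127) = -1 → non-residue.
(62/127) = +1 → QR.
(64/127) = +1 → QR.
(100/127) = +1 → QR.
(109/127) = -1 → non-residue.
Total quadratic residues among the 7: 4.

4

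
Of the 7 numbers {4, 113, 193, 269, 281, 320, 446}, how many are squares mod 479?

3

(4/479) = +1 → QR.
(113/479) = -1 → non-residue.
(193/479) = +1 → QR.
(269/479) = -1 → non-residue.
(281/479) = -1 → non-residue.
(320/479) = +1 → QR.
(446/479) = -1 → non-residue.
Total quadratic residues among the 7: 3.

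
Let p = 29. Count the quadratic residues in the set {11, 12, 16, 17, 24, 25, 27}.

3

(11/29) = -1 → non-residue.
(12/29) = -1 → non-residue.
(16/29) = +1 → QR.
(17/29) = -1 → non-residue.
(24/29) = +1 → QR.
(25/29) = +1 → QR.
(27/29) = -1 → non-residue.
Total quadratic residues among the 7: 3.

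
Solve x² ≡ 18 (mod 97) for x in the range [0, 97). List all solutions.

42, 55

97 ≡ 1 (mod 4), so we find a root by search.
Trying successive values, 42² = 1764 ≡ 18 (mod 97). The other root is 97 − 42 = 55.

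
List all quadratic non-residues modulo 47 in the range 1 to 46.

5 10 11 13 15 19 20 22 23 26 29 30 31 33 35 38 39 40 41 43 44 45 46

Square k = 1,…,23 (k and 47−k give the same square):
1²=1, 2²=4, 3²=9, 4²=16, 5²=25, 6²=36, 7²≡2, 8²≡17, 9²≡34, 10²≡6, 11²≡27, 12²≡3, 13²≡28, 14²≡8, 15²≡37, 16²≡21, 17²≡7, 18²≡42, 19²≡32, 20²≡24, 21²≡18, 22²≡14, 23²≡12 (mod 47).
The residues are {1, 2, 3, 4, 6, 7, 8, 9, 12, 14, 16, 17, 18, 21, 24, 25, 27, 28, 32, 34, 36, 37, 42}; the non-residues are the remaining 23 nonzero classes.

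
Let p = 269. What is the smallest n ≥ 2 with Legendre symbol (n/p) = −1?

(2/269) = −1, so 2 is the smallest positive non-residue mod 269.

2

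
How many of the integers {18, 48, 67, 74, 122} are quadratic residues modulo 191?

3

(18/191) = +1 → QR.
(48/191) = +1 → QR.
(67/191) = +1 → QR.
(74/191) = -1 → non-residue.
(122/191) = -1 → non-residue.
Total quadratic residues among the 5: 3.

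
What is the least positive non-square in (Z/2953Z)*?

(2/2953) = +1, so 2 is a residue.
(3/2953) = +1, so 3 is a residue.
(4/2953) = +1, so 4 is a residue.
(5/2953) = −1, so 5 is the smallest positive non-residue mod 2953.

5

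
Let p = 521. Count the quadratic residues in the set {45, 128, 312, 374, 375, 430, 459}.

3

(45/521) = +1 → QR.
(128/521) = +1 → QR.
(312/521) = -1 → non-residue.
(374/521) = -1 → non-residue.
(375/521) = -1 → non-residue.
(430/521) = -1 → non-residue.
(459/521) = +1 → QR.
Total quadratic residues among the 7: 3.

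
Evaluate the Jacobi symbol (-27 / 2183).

-1

First reduce: -27 ≡ 2156 (mod 2183).
Pull out 2^2: since 2183 ≡ 7 (mod 8), (2/2183) = +1, so (2/2183)^2 = +1.
Reciprocity: 539 ≡ 3 and 2183 ≡ 3 (mod 4), so (539/2183) = −(2183/539).
Reduce top mod 539: now compute (27/539).
Reciprocity: 27 ≡ 3 and 539 ≡ 3 (mod 4), so (27/539) = −(539/27).
Reduce top mod 27: now compute (26/27).
Pull out 2: since 27 ≡ 3 (mod 8), (2/27) = -1.
Reciprocity: 13 ≡ 1 and 27 ≡ 3 (mod 4), so (13/27) = +(27/13).
Reduce top mod 13: now compute (1/13).
Reached (1/13) = 1. Collecting the sign flips along the way, the symbol is -1.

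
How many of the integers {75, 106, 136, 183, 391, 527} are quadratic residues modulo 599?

3

(75/599) = +1 → QR.
(106/599) = +1 → QR.
(136/599) = +1 → QR.
(183/599) = -1 → non-residue.
(391/599) = -1 → non-residue.
(527/599) = -1 → non-residue.
Total quadratic residues among the 6: 3.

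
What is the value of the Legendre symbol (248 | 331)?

-1

Euler's criterion: (248/331) ≡ 248^165 (mod 331).
248^2 ≡ 269 (mod 331)
248^4 ≡ 203 (mod 331)
248^8 ≡ 165 (mod 331)
248^16 ≡ 83 (mod 331)
248^32 ≡ 269 (mod 331)
248^64 ≡ 203 (mod 331)
248^128 ≡ 165 (mod 331)
248^165 = 248^(128+32+4+1) ≡ 330 (mod 331).
Result is 330 ≡ −1, so (248/331) = −1.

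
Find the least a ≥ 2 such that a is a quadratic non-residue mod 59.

2

(2/59) = −1, so 2 is the smallest positive non-residue mod 59.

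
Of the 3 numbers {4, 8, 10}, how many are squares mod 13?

2

(4/13) = +1 → QR.
(8/13) = -1 → non-residue.
(10/13) = +1 → QR.
Total quadratic residues among the 3: 2.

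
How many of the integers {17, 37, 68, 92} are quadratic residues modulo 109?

0

(17/109) = -1 → non-residue.
(37/109) = -1 → non-residue.
(68/109) = -1 → non-residue.
(92/109) = -1 → non-residue.
Total quadratic residues among the 4: 0.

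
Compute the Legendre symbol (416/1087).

Pull out 2^5: since 1087 ≡ 7 (mod 8), (2/1087) = +1, so (2/1087)^5 = +1.
Reciprocity: 13 ≡ 1 and 1087 ≡ 3 (mod 4), so (13/1087) = +(1087/13).
Reduce top mod 13: now compute (8/13).
Pull out 2^3: since 13 ≡ 5 (mod 8), (2/13) = -1, so (2/13)^3 = -1.
Reached (1/13) = 1. Collecting the sign flips along the way, the symbol is -1.

-1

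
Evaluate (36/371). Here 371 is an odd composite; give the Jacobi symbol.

1

Pull out 2^2: since 371 ≡ 3 (mod 8), (2/371) = -1, so (2/371)^2 = +1.
Reciprocity: 9 ≡ 1 and 371 ≡ 3 (mod 4), so (9/371) = +(371/9).
Reduce top mod 9: now compute (2/9).
Pull out 2: since 9 ≡ 1 (mod 8), (2/9) = +1.
Reached (1/9) = 1. Collecting the sign flips along the way, the symbol is +1.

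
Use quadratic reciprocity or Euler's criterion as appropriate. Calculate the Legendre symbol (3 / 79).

-1

Euler's criterion: (3/79) ≡ 3^39 (mod 79).
3^2 ≡ 9 (mod 79)
3^4 ≡ 2 (mod 79)
3^8 ≡ 4 (mod 79)
3^16 ≡ 16 (mod 79)
3^32 ≡ 19 (mod 79)
3^39 = 3^(32+4+2+1) ≡ 78 (mod 79).
Result is 78 ≡ −1, so (3/79) = −1.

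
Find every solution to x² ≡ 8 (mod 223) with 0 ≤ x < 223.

Since 223 ≡ 3 (mod 4), a square root of 8 is 8^((223+1)/4) = 8^56 mod 223.
Repeated squaring: 8^2≡64, 8^4≡82, 8^8≡34, 8^16≡41, 8^32≡120 (mod 223).
8^56 = 8^(32+16+8) ≡ 30 (mod 223).
Check: 30² = 900 ≡ 8 (mod 223). The two roots are 30 and 193.

30, 193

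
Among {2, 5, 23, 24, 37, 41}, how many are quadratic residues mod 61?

2

(2/61) = -1 → non-residue.
(5/61) = +1 → QR.
(23/61) = -1 → non-residue.
(24/61) = -1 → non-residue.
(37/61) = -1 → non-residue.
(41/61) = +1 → QR.
Total quadratic residues among the 6: 2.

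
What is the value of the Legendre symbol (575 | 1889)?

Reciprocity: 575 ≡ 3 and 1889 ≡ 1 (mod 4), so (575/1889) = +(1889/575).
Reduce top mod 575: now compute (164/575).
Pull out 2^2: since 575 ≡ 7 (mod 8), (2/575) = +1, so (2/575)^2 = +1.
Reciprocity: 41 ≡ 1 and 575 ≡ 3 (mod 4), so (41/575) = +(575/41).
Reduce top mod 41: now compute (1/41).
Reached (1/41) = 1. Collecting the sign flips along the way, the symbol is +1.

1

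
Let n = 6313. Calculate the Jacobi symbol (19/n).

1

Reciprocity: 19 ≡ 3 and 6313 ≡ 1 (mod 4), so (19/6313) = +(6313/19).
Reduce top mod 19: now compute (5/19).
Reciprocity: 5 ≡ 1 and 19 ≡ 3 (mod 4), so (5/19) = +(19/5).
Reduce top mod 5: now compute (4/5).
Pull out 2^2: since 5 ≡ 5 (mod 8), (2/5) = -1, so (2/5)^2 = +1.
Reached (1/5) = 1. Collecting the sign flips along the way, the symbol is +1.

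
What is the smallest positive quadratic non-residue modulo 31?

3

(2/31) = +1, so 2 is a residue.
(3/31) = −1, so 3 is the smallest positive non-residue mod 31.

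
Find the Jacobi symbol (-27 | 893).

First reduce: -27 ≡ 866 (mod 893).
Pull out 2: since 893 ≡ 5 (mod 8), (2/893) = -1.
Reciprocity: 433 ≡ 1 and 893 ≡ 1 (mod 4), so (433/893) = +(893/433).
Reduce top mod 433: now compute (27/433).
Reciprocity: 27 ≡ 3 and 433 ≡ 1 (mod 4), so (27/433) = +(433/27).
Reduce top mod 27: now compute (1/27).
Reached (1/27) = 1. Collecting the sign flips along the way, the symbol is -1.

-1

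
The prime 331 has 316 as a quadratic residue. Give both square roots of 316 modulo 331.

Since 331 ≡ 3 (mod 4), a square root of 316 is 316^((331+1)/4) = 316^83 mod 331.
Repeated squaring: 316^2≡225, 316^4≡313, 316^8≡324, 316^16≡49, 316^32≡84, 316^64≡105 (mod 331).
316^83 = 316^(64+16+2+1) ≡ 216 (mod 331).
Check: 216² = 46656 ≡ 316 (mod 331). The two roots are 115 and 216.

115, 216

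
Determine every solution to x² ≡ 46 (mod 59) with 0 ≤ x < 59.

Since 59 ≡ 3 (mod 4), a square root of 46 is 46^((59+1)/4) = 46^15 mod 59.
Repeated squaring: 46^2≡51, 46^4≡5, 46^8≡25 (mod 59).
46^15 = 46^(8+4+2+1) ≡ 20 (mod 59).
Check: 20² = 400 ≡ 46 (mod 59). The two roots are 20 and 39.

20, 39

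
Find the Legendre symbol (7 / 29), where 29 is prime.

Euler's criterion: (7/29) ≡ 7^14 (mod 29).
7^2 ≡ 20 (mod 29)
7^4 ≡ 23 (mod 29)
7^8 ≡ 7 (mod 29)
7^14 = 7^(8+4+2) ≡ 1 (mod 29).
Result is 1, so (7/29) = 1.

1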